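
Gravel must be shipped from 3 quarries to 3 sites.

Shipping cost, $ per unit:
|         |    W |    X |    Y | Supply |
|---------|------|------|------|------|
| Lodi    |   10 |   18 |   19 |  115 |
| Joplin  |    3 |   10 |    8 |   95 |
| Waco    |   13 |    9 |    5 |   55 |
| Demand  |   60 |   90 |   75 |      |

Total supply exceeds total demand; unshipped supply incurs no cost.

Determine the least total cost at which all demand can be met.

An optimal shipping plan:
  Lodi–W: 60 × $10 = $600
  Lodi–X: 15 × $18 = $270
  Joplin–X: 75 × $10 = $750
  Joplin–Y: 20 × $8 = $160
  Waco–Y: 55 × $5 = $275
Total = 600 + 270 + 750 + 160 + 275 = $2055.

2055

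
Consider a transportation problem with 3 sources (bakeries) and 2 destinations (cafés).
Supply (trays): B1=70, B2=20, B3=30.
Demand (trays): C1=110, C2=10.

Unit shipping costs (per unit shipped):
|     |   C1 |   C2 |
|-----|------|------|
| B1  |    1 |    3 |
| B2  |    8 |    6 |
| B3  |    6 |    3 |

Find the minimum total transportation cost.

An optimal shipping plan:
  B1 to C1: 70 trays
  B2 to C1: 20 trays
  B3 to C1: 20 trays
  B3 to C2: 10 trays
Total cost = 380.

380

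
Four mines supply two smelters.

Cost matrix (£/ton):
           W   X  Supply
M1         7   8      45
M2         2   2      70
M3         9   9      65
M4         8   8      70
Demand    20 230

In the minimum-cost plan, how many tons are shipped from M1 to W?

20

Optimal shipments:
  M1->W: 20 × £7 = £140
  M1->X: 25 × £8 = £200
  M2->X: 70 × £2 = £140
  M3->X: 65 × £9 = £585
  M4->X: 70 × £8 = £560
Total cost = £1625.
So M1→W carries 20 tons.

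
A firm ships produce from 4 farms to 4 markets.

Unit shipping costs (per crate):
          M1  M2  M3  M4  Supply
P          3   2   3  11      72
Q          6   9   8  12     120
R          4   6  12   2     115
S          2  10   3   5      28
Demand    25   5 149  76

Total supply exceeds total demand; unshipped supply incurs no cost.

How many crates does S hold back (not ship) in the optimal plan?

0

An optimal plan:
  P–M3: 72 × 3 = 216
  Q–M3: 49 × 8 = 392
  R–M1: 25 × 4 = 100
  R–M2: 5 × 6 = 30
  R–M4: 76 × 2 = 152
  S–M3: 28 × 3 = 84
Total cost = 974.
S ships 28 of its 28, leaving 0.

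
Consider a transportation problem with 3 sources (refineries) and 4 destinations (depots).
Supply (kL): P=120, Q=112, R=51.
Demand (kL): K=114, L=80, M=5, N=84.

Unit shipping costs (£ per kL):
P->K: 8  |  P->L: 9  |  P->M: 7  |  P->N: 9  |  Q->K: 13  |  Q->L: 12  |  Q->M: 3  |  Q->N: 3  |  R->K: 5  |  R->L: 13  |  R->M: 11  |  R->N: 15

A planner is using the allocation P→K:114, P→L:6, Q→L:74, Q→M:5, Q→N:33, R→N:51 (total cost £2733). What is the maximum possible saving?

Current plan cost = 114·8 + 6·9 + 74·12 + 5·3 + 33·3 + 51·15 = £2733.
Optimal plan:
  P–K: 63 × £8 = £504
  P–L: 57 × £9 = £513
  Q–L: 23 × £12 = £276
  Q–M: 5 × £3 = £15
  Q–N: 84 × £3 = £252
  R–K: 51 × £5 = £255
Optimal cost = £1815.
Saving = 2733 − 1815 = £918.

918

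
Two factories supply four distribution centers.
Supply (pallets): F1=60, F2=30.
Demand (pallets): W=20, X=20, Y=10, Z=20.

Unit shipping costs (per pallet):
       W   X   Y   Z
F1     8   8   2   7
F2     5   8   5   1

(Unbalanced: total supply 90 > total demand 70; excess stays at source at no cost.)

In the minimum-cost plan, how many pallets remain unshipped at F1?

20

Minimum-cost shipments:
  F1->W: 10 × 8 = 80
  F1->X: 20 × 8 = 160
  F1->Y: 10 × 2 = 20
  F2->W: 10 × 5 = 50
  F2->Z: 20 × 1 = 20
Total cost = 330.
F1 ships 40 of its 60, leaving 20.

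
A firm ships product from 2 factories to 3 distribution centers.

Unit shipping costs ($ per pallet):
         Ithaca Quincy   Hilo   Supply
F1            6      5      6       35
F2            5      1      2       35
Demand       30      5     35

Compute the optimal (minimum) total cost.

275

A cheapest plan:
  F1->Ithaca: 30 × $6 = $180
  F1->Quincy: 5 × $5 = $25
  F2->Hilo: 35 × $2 = $70
Total = 180 + 25 + 70 = $275.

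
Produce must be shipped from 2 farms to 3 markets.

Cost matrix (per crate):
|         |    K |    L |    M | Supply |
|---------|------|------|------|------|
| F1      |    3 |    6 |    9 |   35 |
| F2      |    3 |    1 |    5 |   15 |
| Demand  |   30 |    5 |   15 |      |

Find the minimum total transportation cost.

190

An optimal shipping plan:
  F1→K: 30 × 3 = 90
  F1→M: 5 × 9 = 45
  F2→L: 5 × 1 = 5
  F2→M: 10 × 5 = 50
Total = 90 + 45 + 5 + 50 = 190.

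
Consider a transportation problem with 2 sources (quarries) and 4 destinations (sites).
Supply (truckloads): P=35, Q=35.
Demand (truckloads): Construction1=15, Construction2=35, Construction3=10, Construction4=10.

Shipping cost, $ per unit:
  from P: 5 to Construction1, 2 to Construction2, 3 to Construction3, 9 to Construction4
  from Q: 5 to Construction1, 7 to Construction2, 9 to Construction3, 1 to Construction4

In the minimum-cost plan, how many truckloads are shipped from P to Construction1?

0

The minimum-cost plan:
  P–Construction2: 25 × $2 = $50
  P–Construction3: 10 × $3 = $30
  Q–Construction1: 15 × $5 = $75
  Q–Construction2: 10 × $7 = $70
  Q–Construction4: 10 × $1 = $10
Total cost = $235.
The route P→Construction1 is not used.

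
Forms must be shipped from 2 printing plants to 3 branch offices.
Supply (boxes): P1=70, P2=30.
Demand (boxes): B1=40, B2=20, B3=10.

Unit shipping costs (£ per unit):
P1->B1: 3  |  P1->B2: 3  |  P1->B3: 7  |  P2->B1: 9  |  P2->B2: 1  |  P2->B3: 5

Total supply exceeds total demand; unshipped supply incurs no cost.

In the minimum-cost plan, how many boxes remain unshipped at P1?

30

Minimum-cost shipments:
  P1→B1: 40 × £3 = £120
  P2→B2: 20 × £1 = £20
  P2→B3: 10 × £5 = £50
Total cost = £190.
P1 ships 40 of its 70, leaving 30.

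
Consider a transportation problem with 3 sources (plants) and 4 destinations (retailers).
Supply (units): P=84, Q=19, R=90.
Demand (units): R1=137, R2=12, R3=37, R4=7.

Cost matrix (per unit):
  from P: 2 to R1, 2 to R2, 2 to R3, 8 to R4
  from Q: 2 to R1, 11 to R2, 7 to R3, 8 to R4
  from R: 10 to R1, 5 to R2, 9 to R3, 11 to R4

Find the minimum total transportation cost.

1016

A cheapest plan:
  P to R1: 84 × 2 = 168
  Q to R1: 19 × 2 = 38
  R to R1: 34 × 10 = 340
  R to R2: 12 × 5 = 60
  R to R3: 37 × 9 = 333
  R to R4: 7 × 11 = 77
Total = 168 + 38 + 340 + 60 + 333 + 77 = 1016.
(Supply check: P ships 84; Q ships 19; R ships 90.)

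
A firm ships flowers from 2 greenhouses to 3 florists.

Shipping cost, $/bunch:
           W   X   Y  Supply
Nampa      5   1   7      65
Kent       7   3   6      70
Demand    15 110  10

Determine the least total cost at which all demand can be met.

365

One minimum-cost allocation:
  Nampa→W: 15 × $5 = $75
  Nampa→X: 50 × $1 = $50
  Kent→X: 60 × $3 = $180
  Kent→Y: 10 × $6 = $60
Total = 75 + 50 + 180 + 60 = $365.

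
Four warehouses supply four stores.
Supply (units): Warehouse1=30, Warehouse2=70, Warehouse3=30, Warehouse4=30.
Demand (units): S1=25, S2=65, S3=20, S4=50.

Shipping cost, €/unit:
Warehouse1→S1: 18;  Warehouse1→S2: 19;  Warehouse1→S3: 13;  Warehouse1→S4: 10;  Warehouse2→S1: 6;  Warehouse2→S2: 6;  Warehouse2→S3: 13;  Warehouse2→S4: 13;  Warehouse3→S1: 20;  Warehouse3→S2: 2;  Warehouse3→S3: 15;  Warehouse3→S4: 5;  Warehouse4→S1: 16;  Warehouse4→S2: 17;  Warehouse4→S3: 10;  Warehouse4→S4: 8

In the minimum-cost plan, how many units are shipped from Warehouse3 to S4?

10

Solving gives:
  Warehouse1→S4: 30 × €10 = €300
  Warehouse2→S1: 25 × €6 = €150
  Warehouse2→S2: 45 × €6 = €270
  Warehouse3→S2: 20 × €2 = €40
  Warehouse3→S4: 10 × €5 = €50
  Warehouse4→S3: 20 × €10 = €200
  Warehouse4→S4: 10 × €8 = €80
Total cost = €1090.
So Warehouse3→S4 carries 10 units.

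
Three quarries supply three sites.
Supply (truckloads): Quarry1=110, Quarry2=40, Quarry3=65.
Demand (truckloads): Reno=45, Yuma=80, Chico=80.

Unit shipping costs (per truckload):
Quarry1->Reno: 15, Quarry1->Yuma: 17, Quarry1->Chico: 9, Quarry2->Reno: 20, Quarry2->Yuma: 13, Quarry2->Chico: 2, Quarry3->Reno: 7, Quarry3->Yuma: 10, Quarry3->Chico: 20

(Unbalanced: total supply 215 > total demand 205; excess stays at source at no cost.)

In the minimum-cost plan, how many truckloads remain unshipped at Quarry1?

Minimum-cost shipments:
  Quarry1→Yuma: 60 × 17 = 1020
  Quarry1→Chico: 40 × 9 = 360
  Quarry2→Chico: 40 × 2 = 80
  Quarry3→Reno: 45 × 7 = 315
  Quarry3→Yuma: 20 × 10 = 200
Total cost = 1975.
Quarry1 ships 100 of its 110, leaving 10.

10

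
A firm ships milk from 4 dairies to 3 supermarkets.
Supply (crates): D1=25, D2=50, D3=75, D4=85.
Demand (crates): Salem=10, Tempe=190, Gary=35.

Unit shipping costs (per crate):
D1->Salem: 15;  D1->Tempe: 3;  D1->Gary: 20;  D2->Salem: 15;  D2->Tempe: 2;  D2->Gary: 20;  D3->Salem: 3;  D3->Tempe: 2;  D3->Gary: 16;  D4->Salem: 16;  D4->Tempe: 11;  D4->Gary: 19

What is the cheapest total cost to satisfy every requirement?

A cheapest plan:
  D1–Tempe: 25 × 3 = 75
  D2–Tempe: 50 × 2 = 100
  D3–Salem: 10 × 3 = 30
  D3–Tempe: 65 × 2 = 130
  D4–Tempe: 50 × 11 = 550
  D4–Gary: 35 × 19 = 665
Total = 75 + 100 + 30 + 130 + 550 + 665 = 1550.

1550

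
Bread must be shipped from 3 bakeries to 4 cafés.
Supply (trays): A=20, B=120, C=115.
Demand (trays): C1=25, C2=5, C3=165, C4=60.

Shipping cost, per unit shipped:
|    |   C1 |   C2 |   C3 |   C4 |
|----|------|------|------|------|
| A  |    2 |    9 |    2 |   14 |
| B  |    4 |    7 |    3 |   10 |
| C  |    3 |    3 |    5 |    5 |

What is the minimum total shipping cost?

915

Optimal allocation:
  A->C3: 20 × 2 = 40
  B->C3: 120 × 3 = 360
  C->C1: 25 × 3 = 75
  C->C2: 5 × 3 = 15
  C->C3: 25 × 5 = 125
  C->C4: 60 × 5 = 300
Total = 40 + 360 + 75 + 15 + 125 + 300 = 915.
(Supply check: A ships 20; B ships 120; C ships 115.)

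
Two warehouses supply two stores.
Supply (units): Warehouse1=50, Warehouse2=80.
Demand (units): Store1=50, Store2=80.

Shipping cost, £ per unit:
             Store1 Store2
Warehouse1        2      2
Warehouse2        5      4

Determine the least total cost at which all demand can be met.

420

Optimal allocation:
  Warehouse1->Store1: 50 × £2 = £100
  Warehouse2->Store2: 80 × £4 = £320
Total = 100 + 320 = £420.
(Supply check: Warehouse1 ships 50; Warehouse2 ships 80.)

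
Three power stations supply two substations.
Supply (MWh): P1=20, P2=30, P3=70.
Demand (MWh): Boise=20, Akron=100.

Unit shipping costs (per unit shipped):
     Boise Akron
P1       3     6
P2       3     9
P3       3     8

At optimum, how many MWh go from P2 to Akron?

Optimal shipments:
  P1 to Akron: 20 × 6 = 120
  P2 to Boise: 20 × 3 = 60
  P2 to Akron: 10 × 9 = 90
  P3 to Akron: 70 × 8 = 560
Total cost = 830.
So P2→Akron carries 10 MWh.

10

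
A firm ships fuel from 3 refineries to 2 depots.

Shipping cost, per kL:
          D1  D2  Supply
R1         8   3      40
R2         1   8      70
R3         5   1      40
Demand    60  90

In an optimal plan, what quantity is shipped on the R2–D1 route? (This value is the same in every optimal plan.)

Optimal shipments:
  R1 to D2: 40 kL
  R2 to D1: 60 kL
  R2 to D2: 10 kL
  R3 to D2: 40 kL
Total cost = 300.
So R2→D1 carries 60 kL.

60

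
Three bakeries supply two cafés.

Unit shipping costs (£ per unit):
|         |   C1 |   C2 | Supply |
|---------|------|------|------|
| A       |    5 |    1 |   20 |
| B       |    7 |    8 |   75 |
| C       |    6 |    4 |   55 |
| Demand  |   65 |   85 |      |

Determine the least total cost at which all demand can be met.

775

An optimal shipping plan:
  A–C2: 20 × £1 = £20
  B–C1: 65 × £7 = £455
  B–C2: 10 × £8 = £80
  C–C2: 55 × £4 = £220
Total = 20 + 455 + 80 + 220 = £775.
(Supply check: A ships 20; B ships 75; C ships 55.)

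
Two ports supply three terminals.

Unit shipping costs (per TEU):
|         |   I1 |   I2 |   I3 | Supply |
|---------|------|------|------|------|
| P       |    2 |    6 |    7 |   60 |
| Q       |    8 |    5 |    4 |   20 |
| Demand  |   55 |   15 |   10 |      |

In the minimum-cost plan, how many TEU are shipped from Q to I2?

The minimum-cost plan:
  P->I1: 55 × 2 = 110
  P->I2: 5 × 6 = 30
  Q->I2: 10 × 5 = 50
  Q->I3: 10 × 4 = 40
Total cost = 230.
So Q→I2 carries 10 TEU.

10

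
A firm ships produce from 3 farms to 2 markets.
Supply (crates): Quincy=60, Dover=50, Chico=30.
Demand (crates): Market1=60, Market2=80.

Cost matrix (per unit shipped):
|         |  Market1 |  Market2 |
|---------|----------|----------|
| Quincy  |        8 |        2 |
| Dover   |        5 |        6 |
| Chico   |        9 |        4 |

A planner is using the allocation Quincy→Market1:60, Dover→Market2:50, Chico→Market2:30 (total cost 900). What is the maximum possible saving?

360

Current plan cost = 60·8 + 50·6 + 30·4 = 900.
Optimal plan:
  Quincy->Market2: 60 crates
  Dover->Market1: 50 crates
  Chico->Market1: 10 crates
  Chico->Market2: 20 crates
Optimal cost = 540.
Saving = 900 − 540 = 360.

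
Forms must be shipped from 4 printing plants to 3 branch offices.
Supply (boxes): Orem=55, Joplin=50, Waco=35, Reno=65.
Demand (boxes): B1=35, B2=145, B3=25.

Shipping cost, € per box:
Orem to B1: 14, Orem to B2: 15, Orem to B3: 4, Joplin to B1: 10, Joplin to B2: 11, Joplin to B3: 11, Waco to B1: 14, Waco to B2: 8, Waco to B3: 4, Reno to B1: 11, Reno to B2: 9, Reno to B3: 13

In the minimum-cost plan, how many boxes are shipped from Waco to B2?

35

Solving gives:
  Orem–B2: 30 boxes
  Orem–B3: 25 boxes
  Joplin–B1: 35 boxes
  Joplin–B2: 15 boxes
  Waco–B2: 35 boxes
  Reno–B2: 65 boxes
Total cost = €1930.
So Waco→B2 carries 35 boxes.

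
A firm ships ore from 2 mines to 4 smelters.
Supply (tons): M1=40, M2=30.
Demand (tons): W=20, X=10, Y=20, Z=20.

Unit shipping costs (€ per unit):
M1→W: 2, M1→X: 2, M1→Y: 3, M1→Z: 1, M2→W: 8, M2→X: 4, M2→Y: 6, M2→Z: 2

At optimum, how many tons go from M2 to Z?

Optimal shipments:
  M1→W: 20 × €2 = €40
  M1→Y: 20 × €3 = €60
  M2→X: 10 × €4 = €40
  M2→Z: 20 × €2 = €40
Total cost = €180.
So M2→Z carries 20 tons.

20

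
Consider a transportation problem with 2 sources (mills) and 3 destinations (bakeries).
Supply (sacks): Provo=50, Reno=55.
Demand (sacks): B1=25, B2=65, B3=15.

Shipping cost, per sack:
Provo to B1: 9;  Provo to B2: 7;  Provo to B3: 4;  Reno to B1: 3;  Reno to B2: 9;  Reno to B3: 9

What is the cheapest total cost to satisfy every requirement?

650

A cheapest plan:
  Provo->B2: 35 × 7 = 245
  Provo->B3: 15 × 4 = 60
  Reno->B1: 25 × 3 = 75
  Reno->B2: 30 × 9 = 270
Total = 245 + 60 + 75 + 270 = 650.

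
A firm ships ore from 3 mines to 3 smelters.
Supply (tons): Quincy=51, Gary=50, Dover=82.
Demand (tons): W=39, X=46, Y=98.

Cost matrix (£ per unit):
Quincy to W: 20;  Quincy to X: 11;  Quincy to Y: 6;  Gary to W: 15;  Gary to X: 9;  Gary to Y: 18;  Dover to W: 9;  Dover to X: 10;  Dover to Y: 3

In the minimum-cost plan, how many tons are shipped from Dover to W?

Solving gives:
  Quincy→Y: 51 × £6 = £306
  Gary→W: 4 × £15 = £60
  Gary→X: 46 × £9 = £414
  Dover→W: 35 × £9 = £315
  Dover→Y: 47 × £3 = £141
Total cost = £1236.
So Dover→W carries 35 tons.

35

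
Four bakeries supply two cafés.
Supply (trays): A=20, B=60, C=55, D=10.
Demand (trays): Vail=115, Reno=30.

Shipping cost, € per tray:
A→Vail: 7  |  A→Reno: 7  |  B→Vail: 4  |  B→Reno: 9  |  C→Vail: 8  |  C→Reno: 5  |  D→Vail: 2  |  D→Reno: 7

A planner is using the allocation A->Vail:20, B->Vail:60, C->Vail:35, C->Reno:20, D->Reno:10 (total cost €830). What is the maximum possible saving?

80

Current plan cost = 20·7 + 60·4 + 35·8 + 20·5 + 10·7 = €830.
Optimal plan:
  A->Vail: 20 trays
  B->Vail: 60 trays
  C->Vail: 25 trays
  C->Reno: 30 trays
  D->Vail: 10 trays
Optimal cost = €750.
Saving = 830 − 750 = €80.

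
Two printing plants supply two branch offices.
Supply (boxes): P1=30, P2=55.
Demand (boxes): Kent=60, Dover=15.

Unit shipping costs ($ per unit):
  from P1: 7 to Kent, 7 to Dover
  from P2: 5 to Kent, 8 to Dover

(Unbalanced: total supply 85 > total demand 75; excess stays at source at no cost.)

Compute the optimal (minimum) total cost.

Optimal allocation:
  P1–Kent: 5 × $7 = $35
  P1–Dover: 15 × $7 = $105
  P2–Kent: 55 × $5 = $275
Total = 35 + 105 + 275 = $415.
(Supply check: P1 ships 20; P2 ships 55.)

415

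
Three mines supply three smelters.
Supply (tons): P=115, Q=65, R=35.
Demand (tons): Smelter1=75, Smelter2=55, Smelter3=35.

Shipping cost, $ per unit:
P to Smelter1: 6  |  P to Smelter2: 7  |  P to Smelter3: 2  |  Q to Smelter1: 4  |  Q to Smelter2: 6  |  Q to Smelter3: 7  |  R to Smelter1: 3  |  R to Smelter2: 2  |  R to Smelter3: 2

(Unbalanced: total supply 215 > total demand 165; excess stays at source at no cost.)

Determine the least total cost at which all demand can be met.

600

An optimal shipping plan:
  P->Smelter1: 10 × $6 = $60
  P->Smelter2: 20 × $7 = $140
  P->Smelter3: 35 × $2 = $70
  Q->Smelter1: 65 × $4 = $260
  R->Smelter2: 35 × $2 = $70
Total = 60 + 140 + 70 + 260 + 70 = $600.
(Supply check: P ships 65; Q ships 65; R ships 35.)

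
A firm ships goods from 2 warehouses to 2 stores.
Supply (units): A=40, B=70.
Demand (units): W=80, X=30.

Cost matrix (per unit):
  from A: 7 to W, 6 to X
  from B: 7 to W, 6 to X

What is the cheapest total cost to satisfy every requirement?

740

A cheapest plan:
  A→W: 10 × 7 = 70
  A→X: 30 × 6 = 180
  B→W: 70 × 7 = 490
Total = 70 + 180 + 490 = 740.
(Supply check: A ships 40; B ships 70.)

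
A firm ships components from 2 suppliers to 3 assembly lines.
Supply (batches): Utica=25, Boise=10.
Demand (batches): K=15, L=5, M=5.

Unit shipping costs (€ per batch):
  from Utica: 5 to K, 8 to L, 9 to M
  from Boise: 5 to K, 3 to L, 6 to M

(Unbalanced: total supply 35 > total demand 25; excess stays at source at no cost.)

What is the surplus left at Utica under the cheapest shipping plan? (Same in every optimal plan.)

10

Minimum-cost shipments:
  Utica->K: 15 batches
  Boise->L: 5 batches
  Boise->M: 5 batches
Total cost = €120.
Utica ships 15 of its 25, leaving 10.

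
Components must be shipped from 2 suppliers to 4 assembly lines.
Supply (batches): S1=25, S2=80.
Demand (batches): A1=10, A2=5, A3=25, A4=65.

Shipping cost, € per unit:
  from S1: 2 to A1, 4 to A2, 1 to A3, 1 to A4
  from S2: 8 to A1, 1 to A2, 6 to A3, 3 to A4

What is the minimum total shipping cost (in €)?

295

A cheapest plan:
  S1–A1: 10 × €2 = €20
  S1–A3: 15 × €1 = €15
  S2–A2: 5 × €1 = €5
  S2–A3: 10 × €6 = €60
  S2–A4: 65 × €3 = €195
Total = 20 + 15 + 5 + 60 + 195 = €295.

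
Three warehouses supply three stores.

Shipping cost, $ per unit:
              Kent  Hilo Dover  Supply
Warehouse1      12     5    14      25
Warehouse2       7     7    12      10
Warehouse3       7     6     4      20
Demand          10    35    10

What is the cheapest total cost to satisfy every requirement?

Optimal allocation:
  Warehouse1–Hilo: 25 × $5 = $125
  Warehouse2–Kent: 10 × $7 = $70
  Warehouse3–Hilo: 10 × $6 = $60
  Warehouse3–Dover: 10 × $4 = $40
Total = 125 + 70 + 60 + 40 = $295.

295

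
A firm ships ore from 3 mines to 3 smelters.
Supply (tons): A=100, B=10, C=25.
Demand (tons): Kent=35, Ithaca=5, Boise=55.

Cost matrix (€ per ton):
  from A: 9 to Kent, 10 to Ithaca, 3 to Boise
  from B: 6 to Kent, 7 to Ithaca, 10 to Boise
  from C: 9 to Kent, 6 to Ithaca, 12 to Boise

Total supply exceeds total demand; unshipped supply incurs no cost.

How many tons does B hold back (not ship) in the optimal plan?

Minimum-cost shipments:
  A to Kent: 5 × €9 = €45
  A to Boise: 55 × €3 = €165
  B to Kent: 10 × €6 = €60
  C to Kent: 20 × €9 = €180
  C to Ithaca: 5 × €6 = €30
Total cost = €480.
B ships 10 of its 10, leaving 0.

0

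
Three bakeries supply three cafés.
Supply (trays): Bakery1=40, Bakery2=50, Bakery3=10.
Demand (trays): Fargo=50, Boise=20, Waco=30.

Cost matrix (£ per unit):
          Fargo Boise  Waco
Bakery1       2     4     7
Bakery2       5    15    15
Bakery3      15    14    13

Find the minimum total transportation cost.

Optimal allocation:
  Bakery1->Boise: 20 trays
  Bakery1->Waco: 20 trays
  Bakery2->Fargo: 50 trays
  Bakery3->Waco: 10 trays
Total cost = £600.

600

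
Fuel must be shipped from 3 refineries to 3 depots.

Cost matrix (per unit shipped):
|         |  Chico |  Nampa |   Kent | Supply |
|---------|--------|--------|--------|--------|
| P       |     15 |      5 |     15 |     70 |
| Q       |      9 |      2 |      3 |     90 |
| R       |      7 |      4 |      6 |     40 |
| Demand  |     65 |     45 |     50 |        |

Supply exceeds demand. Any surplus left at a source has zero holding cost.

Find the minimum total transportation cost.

An optimal shipping plan:
  P–Nampa: 30 kL
  Q–Chico: 25 kL
  Q–Nampa: 15 kL
  Q–Kent: 50 kL
  R–Chico: 40 kL
Total cost = 835.

835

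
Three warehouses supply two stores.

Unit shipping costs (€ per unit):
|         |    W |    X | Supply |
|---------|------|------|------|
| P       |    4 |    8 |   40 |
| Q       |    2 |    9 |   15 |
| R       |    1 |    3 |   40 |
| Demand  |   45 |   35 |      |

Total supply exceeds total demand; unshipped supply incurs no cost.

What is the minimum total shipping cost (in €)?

240

An optimal shipping plan:
  P–W: 25 units
  Q–W: 15 units
  R–W: 5 units
  R–X: 35 units
Total cost = €240.
(Supply check: P ships 25; Q ships 15; R ships 40.)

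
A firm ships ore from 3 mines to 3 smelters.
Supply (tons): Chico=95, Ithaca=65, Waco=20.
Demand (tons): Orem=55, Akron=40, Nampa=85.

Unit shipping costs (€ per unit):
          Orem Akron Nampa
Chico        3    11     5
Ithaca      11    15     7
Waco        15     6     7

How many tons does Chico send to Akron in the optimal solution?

20

Optimal shipments:
  Chico→Orem: 55 × €3 = €165
  Chico→Akron: 20 × €11 = €220
  Chico→Nampa: 20 × €5 = €100
  Ithaca→Nampa: 65 × €7 = €455
  Waco→Akron: 20 × €6 = €120
Total cost = €1060.
So Chico→Akron carries 20 tons.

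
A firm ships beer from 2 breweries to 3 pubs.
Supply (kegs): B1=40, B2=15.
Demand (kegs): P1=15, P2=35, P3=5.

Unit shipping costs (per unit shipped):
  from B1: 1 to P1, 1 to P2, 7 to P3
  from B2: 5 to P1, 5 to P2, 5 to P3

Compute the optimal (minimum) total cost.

115

A cheapest plan:
  B1–P1: 15 kegs
  B1–P2: 25 kegs
  B2–P2: 10 kegs
  B2–P3: 5 kegs
Total cost = 115.
(Supply check: B1 ships 40; B2 ships 15.)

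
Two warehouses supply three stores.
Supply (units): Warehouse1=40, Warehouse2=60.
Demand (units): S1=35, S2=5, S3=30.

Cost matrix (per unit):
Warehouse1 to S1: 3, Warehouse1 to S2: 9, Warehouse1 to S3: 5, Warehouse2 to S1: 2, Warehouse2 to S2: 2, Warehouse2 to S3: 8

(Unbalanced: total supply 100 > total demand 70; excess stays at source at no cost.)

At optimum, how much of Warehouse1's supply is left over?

10

Minimum-cost shipments:
  Warehouse1 to S3: 30 units
  Warehouse2 to S1: 35 units
  Warehouse2 to S2: 5 units
Total cost = 230.
Warehouse1 ships 30 of its 40, leaving 10.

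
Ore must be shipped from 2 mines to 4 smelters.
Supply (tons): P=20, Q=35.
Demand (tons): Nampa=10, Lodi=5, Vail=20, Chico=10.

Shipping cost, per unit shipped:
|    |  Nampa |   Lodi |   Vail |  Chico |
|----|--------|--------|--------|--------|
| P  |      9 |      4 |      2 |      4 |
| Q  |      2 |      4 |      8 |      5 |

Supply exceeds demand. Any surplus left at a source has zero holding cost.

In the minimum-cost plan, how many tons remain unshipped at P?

0

Minimum-cost shipments:
  P–Vail: 20 × 2 = 40
  Q–Nampa: 10 × 2 = 20
  Q–Lodi: 5 × 4 = 20
  Q–Chico: 10 × 5 = 50
Total cost = 130.
P ships 20 of its 20, leaving 0.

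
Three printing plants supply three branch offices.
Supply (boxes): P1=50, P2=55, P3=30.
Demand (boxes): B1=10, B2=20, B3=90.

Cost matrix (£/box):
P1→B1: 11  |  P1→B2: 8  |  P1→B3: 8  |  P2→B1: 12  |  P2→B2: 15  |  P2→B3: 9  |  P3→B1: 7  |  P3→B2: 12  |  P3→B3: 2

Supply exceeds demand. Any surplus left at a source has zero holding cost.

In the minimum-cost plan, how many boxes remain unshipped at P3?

An optimal plan:
  P1 to B2: 20 × £8 = £160
  P1 to B3: 30 × £8 = £240
  P2 to B1: 10 × £12 = £120
  P2 to B3: 30 × £9 = £270
  P3 to B3: 30 × £2 = £60
Total cost = £850.
P3 ships 30 of its 30, leaving 0.

0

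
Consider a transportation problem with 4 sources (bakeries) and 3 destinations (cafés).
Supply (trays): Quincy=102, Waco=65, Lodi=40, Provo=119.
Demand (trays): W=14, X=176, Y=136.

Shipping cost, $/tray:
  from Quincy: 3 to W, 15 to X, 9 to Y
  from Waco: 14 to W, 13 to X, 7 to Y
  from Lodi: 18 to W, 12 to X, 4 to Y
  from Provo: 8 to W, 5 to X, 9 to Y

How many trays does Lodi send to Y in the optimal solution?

Solving gives:
  Quincy->W: 14 × $3 = $42
  Quincy->X: 57 × $15 = $855
  Quincy->Y: 31 × $9 = $279
  Waco->Y: 65 × $7 = $455
  Lodi->Y: 40 × $4 = $160
  Provo->X: 119 × $5 = $595
Total cost = $2386.
So Lodi→Y carries 40 trays.

40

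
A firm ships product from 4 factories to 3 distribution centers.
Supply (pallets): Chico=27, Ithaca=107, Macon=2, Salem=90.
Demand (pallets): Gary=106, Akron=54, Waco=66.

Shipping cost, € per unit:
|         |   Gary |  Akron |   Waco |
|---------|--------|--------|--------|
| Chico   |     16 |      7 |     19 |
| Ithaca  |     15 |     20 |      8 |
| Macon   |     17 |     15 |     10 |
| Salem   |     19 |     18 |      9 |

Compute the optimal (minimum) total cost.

A cheapest plan:
  Chico to Akron: 27 × €7 = €189
  Ithaca to Gary: 106 × €15 = €1590
  Ithaca to Waco: 1 × €8 = €8
  Macon to Akron: 2 × €15 = €30
  Salem to Akron: 25 × €18 = €450
  Salem to Waco: 65 × €9 = €585
Total = 189 + 1590 + 8 + 30 + 450 + 585 = €2852.
(Supply check: Chico ships 27; Ithaca ships 107; Macon ships 2; Salem ships 90.)

2852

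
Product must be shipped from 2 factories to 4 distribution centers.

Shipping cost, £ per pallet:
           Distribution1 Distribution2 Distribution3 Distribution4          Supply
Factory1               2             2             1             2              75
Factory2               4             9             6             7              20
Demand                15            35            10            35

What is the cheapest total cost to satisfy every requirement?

Optimal allocation:
  Factory1–Distribution2: 35 pallets
  Factory1–Distribution3: 10 pallets
  Factory1–Distribution4: 30 pallets
  Factory2–Distribution1: 15 pallets
  Factory2–Distribution4: 5 pallets
Total cost = £235.

235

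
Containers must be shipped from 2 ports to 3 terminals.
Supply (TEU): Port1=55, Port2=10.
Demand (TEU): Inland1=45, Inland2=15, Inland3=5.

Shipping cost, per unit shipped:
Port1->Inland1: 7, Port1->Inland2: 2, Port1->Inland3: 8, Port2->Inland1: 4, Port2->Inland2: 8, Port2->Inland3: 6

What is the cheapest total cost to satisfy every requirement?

An optimal shipping plan:
  Port1 to Inland1: 35 × 7 = 245
  Port1 to Inland2: 15 × 2 = 30
  Port1 to Inland3: 5 × 8 = 40
  Port2 to Inland1: 10 × 4 = 40
Total = 245 + 30 + 40 + 40 = 355.

355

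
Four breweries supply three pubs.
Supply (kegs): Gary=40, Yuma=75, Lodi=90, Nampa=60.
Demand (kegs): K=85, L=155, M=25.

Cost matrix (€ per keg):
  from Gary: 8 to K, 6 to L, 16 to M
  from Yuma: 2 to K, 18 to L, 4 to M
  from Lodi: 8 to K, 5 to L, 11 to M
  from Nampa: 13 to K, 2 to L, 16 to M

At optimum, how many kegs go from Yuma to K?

50

Solving gives:
  Gary–K: 35 kegs
  Gary–L: 5 kegs
  Yuma–K: 50 kegs
  Yuma–M: 25 kegs
  Lodi–L: 90 kegs
  Nampa–L: 60 kegs
Total cost = €1080.
So Yuma→K carries 50 kegs.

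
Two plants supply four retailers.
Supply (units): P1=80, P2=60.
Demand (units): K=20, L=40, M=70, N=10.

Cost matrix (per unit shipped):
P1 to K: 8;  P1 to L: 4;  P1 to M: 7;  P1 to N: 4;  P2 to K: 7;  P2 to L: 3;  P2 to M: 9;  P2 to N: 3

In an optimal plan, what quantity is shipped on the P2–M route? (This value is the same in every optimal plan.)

0

The minimum-cost plan:
  P1 to K: 10 × 8 = 80
  P1 to M: 70 × 7 = 490
  P2 to K: 10 × 7 = 70
  P2 to L: 40 × 3 = 120
  P2 to N: 10 × 3 = 30
Total cost = 790.
The route P2→M is not used.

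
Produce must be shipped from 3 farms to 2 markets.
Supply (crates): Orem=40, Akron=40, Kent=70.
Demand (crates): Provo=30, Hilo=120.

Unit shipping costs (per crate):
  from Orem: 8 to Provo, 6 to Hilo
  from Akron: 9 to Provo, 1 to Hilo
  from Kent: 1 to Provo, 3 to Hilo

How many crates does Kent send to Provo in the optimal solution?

30

Optimal shipments:
  Orem–Hilo: 40 × 6 = 240
  Akron–Hilo: 40 × 1 = 40
  Kent–Provo: 30 × 1 = 30
  Kent–Hilo: 40 × 3 = 120
Total cost = 430.
So Kent→Provo carries 30 crates.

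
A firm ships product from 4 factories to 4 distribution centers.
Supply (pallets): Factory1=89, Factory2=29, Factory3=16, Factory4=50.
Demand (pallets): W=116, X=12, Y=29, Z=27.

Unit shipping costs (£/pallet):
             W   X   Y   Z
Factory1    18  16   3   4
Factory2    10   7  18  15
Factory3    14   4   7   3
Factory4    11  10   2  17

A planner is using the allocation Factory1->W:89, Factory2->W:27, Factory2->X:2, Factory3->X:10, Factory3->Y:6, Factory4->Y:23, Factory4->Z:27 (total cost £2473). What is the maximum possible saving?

Current plan cost = 89·18 + 27·10 + 2·7 + 10·4 + 6·7 + 23·2 + 27·17 = £2473.
Optimal plan:
  Factory1–W: 33 × £18 = £594
  Factory1–Y: 29 × £3 = £87
  Factory1–Z: 27 × £4 = £108
  Factory2–W: 29 × £10 = £290
  Factory3–W: 4 × £14 = £56
  Factory3–X: 12 × £4 = £48
  Factory4–W: 50 × £11 = £550
Optimal cost = £1733.
Saving = 2473 − 1733 = £740.

740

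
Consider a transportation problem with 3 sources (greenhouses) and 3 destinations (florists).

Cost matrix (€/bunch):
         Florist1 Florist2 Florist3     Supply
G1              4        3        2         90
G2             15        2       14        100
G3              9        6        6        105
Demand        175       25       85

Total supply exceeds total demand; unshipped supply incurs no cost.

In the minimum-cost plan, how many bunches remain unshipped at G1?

Minimum-cost shipments:
  G1–Florist1: 90 × €4 = €360
  G2–Florist1: 65 × €15 = €975
  G2–Florist2: 25 × €2 = €50
  G3–Florist1: 20 × €9 = €180
  G3–Florist3: 85 × €6 = €510
Total cost = €2075.
G1 ships 90 of its 90, leaving 0.

0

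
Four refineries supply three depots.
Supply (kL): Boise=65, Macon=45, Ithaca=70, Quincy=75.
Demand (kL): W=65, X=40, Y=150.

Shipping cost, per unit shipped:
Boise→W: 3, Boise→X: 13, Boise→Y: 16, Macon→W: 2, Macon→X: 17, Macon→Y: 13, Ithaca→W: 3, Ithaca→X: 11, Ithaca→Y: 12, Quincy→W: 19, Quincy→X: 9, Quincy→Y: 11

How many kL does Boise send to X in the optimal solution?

Optimal shipments:
  Boise–W: 65 × 3 = 195
  Macon–Y: 45 × 13 = 585
  Ithaca–Y: 70 × 12 = 840
  Quincy–X: 40 × 9 = 360
  Quincy–Y: 35 × 11 = 385
Total cost = 2365.
The route Boise→X is not used.

0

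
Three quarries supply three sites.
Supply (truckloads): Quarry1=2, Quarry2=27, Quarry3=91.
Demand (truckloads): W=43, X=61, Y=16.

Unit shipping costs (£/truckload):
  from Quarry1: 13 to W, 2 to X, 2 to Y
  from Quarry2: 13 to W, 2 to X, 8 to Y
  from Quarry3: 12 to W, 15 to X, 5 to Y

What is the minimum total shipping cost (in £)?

One minimum-cost allocation:
  Quarry1 to X: 2 truckloads
  Quarry2 to X: 27 truckloads
  Quarry3 to W: 43 truckloads
  Quarry3 to X: 32 truckloads
  Quarry3 to Y: 16 truckloads
Total cost = £1134.

1134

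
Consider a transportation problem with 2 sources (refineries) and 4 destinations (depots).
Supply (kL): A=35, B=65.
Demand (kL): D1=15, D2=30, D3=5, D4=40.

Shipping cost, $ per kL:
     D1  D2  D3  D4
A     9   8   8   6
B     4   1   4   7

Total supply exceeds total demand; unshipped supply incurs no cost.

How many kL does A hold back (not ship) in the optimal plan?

An optimal plan:
  A to D4: 35 kL
  B to D1: 15 kL
  B to D2: 30 kL
  B to D3: 5 kL
  B to D4: 5 kL
Total cost = $355.
A ships 35 of its 35, leaving 0.

0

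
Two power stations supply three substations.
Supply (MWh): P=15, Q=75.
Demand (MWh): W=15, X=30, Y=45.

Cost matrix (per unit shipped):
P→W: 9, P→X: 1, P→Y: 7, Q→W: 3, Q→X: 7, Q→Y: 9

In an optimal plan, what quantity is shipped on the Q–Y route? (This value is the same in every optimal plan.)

45

Solving gives:
  P→X: 15 MWh
  Q→W: 15 MWh
  Q→X: 15 MWh
  Q→Y: 45 MWh
Total cost = 570.
So Q→Y carries 45 MWh.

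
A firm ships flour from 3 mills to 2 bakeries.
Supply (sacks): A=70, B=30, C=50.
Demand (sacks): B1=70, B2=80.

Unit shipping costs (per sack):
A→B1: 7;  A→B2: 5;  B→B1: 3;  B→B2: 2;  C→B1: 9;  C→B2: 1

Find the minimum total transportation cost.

An optimal shipping plan:
  A→B1: 40 × 7 = 280
  A→B2: 30 × 5 = 150
  B→B1: 30 × 3 = 90
  C→B2: 50 × 1 = 50
Total = 280 + 150 + 90 + 50 = 570.
(Supply check: A ships 70; B ships 30; C ships 50.)

570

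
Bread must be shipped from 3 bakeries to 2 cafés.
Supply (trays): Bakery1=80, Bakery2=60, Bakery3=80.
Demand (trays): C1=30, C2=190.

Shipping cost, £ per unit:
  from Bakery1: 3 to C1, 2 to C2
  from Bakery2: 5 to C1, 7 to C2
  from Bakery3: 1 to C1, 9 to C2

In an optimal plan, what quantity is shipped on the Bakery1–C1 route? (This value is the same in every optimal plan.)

0

Solving gives:
  Bakery1->C2: 80 × £2 = £160
  Bakery2->C2: 60 × £7 = £420
  Bakery3->C1: 30 × £1 = £30
  Bakery3->C2: 50 × £9 = £450
Total cost = £1060.
The route Bakery1→C1 is not used.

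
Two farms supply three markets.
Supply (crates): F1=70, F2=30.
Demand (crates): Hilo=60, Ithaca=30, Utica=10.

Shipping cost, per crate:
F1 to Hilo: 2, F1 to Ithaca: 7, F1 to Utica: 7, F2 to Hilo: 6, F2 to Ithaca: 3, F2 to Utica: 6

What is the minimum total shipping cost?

A cheapest plan:
  F1->Hilo: 60 × 2 = 120
  F1->Utica: 10 × 7 = 70
  F2->Ithaca: 30 × 3 = 90
Total = 120 + 70 + 90 = 280.

280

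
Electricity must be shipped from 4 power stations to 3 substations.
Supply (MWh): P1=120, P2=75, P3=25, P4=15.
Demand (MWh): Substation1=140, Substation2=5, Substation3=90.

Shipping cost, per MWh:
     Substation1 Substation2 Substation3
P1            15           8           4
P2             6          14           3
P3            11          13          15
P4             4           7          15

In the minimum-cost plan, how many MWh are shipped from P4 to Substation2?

Solving gives:
  P1->Substation1: 25 MWh
  P1->Substation2: 5 MWh
  P1->Substation3: 90 MWh
  P2->Substation1: 75 MWh
  P3->Substation1: 25 MWh
  P4->Substation1: 15 MWh
Total cost = 1560.
The route P4→Substation2 is not used.

0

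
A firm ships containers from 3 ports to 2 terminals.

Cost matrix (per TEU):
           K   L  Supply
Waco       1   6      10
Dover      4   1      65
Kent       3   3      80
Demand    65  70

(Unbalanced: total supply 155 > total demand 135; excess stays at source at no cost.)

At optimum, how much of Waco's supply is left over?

0

Minimum-cost shipments:
  Waco->K: 10 TEU
  Dover->L: 65 TEU
  Kent->K: 55 TEU
  Kent->L: 5 TEU
Total cost = 255.
Waco ships 10 of its 10, leaving 0.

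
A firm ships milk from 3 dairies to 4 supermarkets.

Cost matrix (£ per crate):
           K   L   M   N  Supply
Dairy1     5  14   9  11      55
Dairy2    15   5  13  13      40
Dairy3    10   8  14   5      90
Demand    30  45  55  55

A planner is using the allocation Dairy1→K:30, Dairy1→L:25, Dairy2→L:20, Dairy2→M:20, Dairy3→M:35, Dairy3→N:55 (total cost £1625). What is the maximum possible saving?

315

Current plan cost = 30·5 + 25·14 + 20·5 + 20·13 + 35·14 + 55·5 = £1625.
Optimal plan:
  Dairy1→M: 55 × £9 = £495
  Dairy2→L: 40 × £5 = £200
  Dairy3→K: 30 × £10 = £300
  Dairy3→L: 5 × £8 = £40
  Dairy3→N: 55 × £5 = £275
Optimal cost = £1310.
Saving = 1625 − 1310 = £315.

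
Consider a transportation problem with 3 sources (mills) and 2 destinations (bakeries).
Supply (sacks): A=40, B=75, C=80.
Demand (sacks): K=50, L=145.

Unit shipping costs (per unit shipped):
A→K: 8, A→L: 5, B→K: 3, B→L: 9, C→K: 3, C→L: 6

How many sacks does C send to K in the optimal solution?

0

The minimum-cost plan:
  A to L: 40 × 5 = 200
  B to K: 50 × 3 = 150
  B to L: 25 × 9 = 225
  C to L: 80 × 6 = 480
Total cost = 1055.
The route C→K is not used.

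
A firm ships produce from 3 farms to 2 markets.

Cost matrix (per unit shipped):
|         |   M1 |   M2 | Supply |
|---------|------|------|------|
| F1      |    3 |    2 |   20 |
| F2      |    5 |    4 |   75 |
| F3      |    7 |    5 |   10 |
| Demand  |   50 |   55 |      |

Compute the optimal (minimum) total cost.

Optimal allocation:
  F1 to M1: 20 × 3 = 60
  F2 to M1: 30 × 5 = 150
  F2 to M2: 45 × 4 = 180
  F3 to M2: 10 × 5 = 50
Total = 60 + 150 + 180 + 50 = 440.
(Supply check: F1 ships 20; F2 ships 75; F3 ships 10.)

440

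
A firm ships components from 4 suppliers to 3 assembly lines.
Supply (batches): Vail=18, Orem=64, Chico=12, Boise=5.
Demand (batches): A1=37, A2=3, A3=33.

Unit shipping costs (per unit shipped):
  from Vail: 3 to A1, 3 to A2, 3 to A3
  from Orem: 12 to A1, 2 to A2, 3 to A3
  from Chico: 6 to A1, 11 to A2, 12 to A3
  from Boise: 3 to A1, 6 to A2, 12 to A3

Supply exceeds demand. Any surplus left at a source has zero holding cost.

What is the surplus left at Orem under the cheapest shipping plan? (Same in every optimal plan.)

An optimal plan:
  Vail->A1: 18 × 3 = 54
  Orem->A1: 2 × 12 = 24
  Orem->A2: 3 × 2 = 6
  Orem->A3: 33 × 3 = 99
  Chico->A1: 12 × 6 = 72
  Boise->A1: 5 × 3 = 15
Total cost = 270.
Orem ships 38 of its 64, leaving 26.

26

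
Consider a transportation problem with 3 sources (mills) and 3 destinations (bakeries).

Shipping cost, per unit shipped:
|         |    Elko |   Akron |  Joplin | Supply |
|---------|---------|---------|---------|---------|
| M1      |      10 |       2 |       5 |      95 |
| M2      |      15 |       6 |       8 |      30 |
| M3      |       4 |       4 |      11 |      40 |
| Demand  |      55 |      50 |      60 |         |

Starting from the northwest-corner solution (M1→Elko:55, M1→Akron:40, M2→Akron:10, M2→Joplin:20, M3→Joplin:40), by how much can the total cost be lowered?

490

Current plan cost = 55·10 + 40·2 + 10·6 + 20·8 + 40·11 = 1290.
Optimal plan:
  M1–Elko: 15 sacks
  M1–Akron: 50 sacks
  M1–Joplin: 30 sacks
  M2–Joplin: 30 sacks
  M3–Elko: 40 sacks
Optimal cost = 800.
Saving = 1290 − 800 = 490.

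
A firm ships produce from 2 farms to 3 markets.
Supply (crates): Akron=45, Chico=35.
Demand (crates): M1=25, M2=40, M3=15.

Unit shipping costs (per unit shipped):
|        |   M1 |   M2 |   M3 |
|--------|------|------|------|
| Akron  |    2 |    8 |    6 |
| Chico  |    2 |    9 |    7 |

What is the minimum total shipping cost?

470

One minimum-cost allocation:
  Akron–M2: 30 crates
  Akron–M3: 15 crates
  Chico–M1: 25 crates
  Chico–M2: 10 crates
Total cost = 470.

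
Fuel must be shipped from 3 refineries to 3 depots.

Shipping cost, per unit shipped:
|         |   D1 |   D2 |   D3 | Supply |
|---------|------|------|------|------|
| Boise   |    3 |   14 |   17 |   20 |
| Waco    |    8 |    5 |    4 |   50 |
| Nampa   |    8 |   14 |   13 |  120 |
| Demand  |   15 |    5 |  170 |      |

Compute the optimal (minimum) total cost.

1875

One minimum-cost allocation:
  Boise–D1: 15 × 3 = 45
  Boise–D2: 5 × 14 = 70
  Waco–D3: 50 × 4 = 200
  Nampa–D3: 120 × 13 = 1560
Total = 45 + 70 + 200 + 1560 = 1875.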